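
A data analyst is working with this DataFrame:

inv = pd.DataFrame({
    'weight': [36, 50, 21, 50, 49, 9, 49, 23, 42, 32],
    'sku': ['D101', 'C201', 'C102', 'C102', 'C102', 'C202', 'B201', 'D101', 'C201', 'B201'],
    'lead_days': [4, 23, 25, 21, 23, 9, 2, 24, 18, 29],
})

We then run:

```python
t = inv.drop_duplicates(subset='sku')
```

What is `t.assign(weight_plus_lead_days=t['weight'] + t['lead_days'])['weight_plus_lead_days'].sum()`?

228

drop duplicate sku (keep=first):
   weight   sku  lead_days
0      36  D101          4
1      50  C201         23
2      21  C102         25
5       9  C202          9
6      49  B201          2
add column weight_plus_lead_days = t['weight'] + t['lead_days']:
   weight   sku  lead_days  weight_plus_lead_days
0      36  D101          4                     40
1      50  C201         23                     73
2      21  C102         25                     46
5       9  C202          9                     18
6      49  B201          2                     51
sum of column 'weight_plus_lead_days' → 228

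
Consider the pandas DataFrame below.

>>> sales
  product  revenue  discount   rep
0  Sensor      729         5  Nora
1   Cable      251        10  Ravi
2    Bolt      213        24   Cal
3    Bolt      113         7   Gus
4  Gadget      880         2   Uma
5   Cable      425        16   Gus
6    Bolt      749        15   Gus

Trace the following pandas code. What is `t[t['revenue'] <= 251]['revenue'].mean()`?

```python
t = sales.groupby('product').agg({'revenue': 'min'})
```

182.0

group by product, min of revenue:
         revenue
product         
Bolt         113
Cable        251
Gadget       880
Sensor       729
filter rows where revenue <= 251:
         revenue
product         
Bolt         113
Cable        251
Finally, mean of column 'revenue' = 182.0.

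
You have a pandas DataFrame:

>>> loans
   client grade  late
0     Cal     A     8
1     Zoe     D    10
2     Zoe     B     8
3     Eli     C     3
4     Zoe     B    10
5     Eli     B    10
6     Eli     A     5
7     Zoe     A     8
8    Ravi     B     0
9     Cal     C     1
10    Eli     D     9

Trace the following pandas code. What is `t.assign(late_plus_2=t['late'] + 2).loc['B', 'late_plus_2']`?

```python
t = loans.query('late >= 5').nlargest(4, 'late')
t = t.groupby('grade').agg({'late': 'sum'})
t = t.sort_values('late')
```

filter rows where late >= 5:
   client grade  late
0     Cal     A     8
1     Zoe     D    10
2     Zoe     B     8
4     Zoe     B    10
5     Eli     B    10
6     Eli     A     5
7     Zoe     A     8
10    Eli     D     9
take 4 rows with largest late:
   client grade  late
1     Zoe     D    10
4     Zoe     B    10
5     Eli     B    10
10    Eli     D     9
group by grade, sum of late:
       late
grade      
B        20
D        19
sort by late:
       late
grade      
D        19
B        20
add column late_plus_2 = t['late'] + 2:
       late  late_plus_2
grade                   
D        19           21
B        20           22
So loc['B', 'late_plus_2'] = 22.

22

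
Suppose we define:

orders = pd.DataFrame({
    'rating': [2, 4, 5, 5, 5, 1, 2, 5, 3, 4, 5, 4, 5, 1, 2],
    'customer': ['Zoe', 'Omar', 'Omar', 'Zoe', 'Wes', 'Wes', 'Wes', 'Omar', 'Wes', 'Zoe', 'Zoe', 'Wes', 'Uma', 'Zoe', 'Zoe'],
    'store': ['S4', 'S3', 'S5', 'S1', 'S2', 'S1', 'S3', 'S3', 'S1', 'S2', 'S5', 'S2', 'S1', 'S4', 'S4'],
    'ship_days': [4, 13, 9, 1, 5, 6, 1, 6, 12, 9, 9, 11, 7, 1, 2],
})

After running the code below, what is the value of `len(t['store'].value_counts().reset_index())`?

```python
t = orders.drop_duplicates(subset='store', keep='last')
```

drop duplicate store (keep=last):
    rating customer store  ship_days
7        5     Omar    S3          6
10       5      Zoe    S5          9
11       4      Wes    S2         11
12       5      Uma    S1          7
14       2      Zoe    S4          2
value_counts of store:
store
S3    1
S5    1
S2    1
S1    1
S4    1
Name: count, dtype: int64
reset_index():
  store  count
0    S3      1
1    S5      1
2    S2      1
3    S1      1
4    S4      1
Hence 5.

5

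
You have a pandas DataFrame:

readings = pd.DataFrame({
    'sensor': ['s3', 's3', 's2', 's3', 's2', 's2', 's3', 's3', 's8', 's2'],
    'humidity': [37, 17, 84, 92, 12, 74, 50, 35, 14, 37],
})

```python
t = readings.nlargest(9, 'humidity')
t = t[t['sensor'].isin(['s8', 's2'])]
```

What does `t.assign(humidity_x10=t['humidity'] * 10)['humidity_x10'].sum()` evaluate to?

2090

take 9 rows with largest humidity:
  sensor  humidity
3     s3        92
2     s2        84
5     s2        74
6     s3        50
0     s3        37
9     s2        37
7     s3        35
1     s3        17
8     s8        14
filter rows where sensor in ['s8', 's2']:
  sensor  humidity
2     s2        84
5     s2        74
9     s2        37
8     s8        14
add column humidity_x10 = t['humidity'] * 10:
  sensor  humidity  humidity_x10
2     s2        84           840
5     s2        74           740
9     s2        37           370
8     s8        14           140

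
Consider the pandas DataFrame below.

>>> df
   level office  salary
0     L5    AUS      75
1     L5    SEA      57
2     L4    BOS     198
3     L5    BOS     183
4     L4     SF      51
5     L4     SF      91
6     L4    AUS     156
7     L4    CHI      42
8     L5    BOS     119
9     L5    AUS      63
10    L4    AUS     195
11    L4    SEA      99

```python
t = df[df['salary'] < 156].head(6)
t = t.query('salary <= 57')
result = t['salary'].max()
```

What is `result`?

filter rows where salary < 156:
   level office  salary
0     L5    AUS      75
1     L5    SEA      57
4     L4     SF      51
5     L4     SF      91
7     L4    CHI      42
8     L5    BOS     119
9     L5    AUS      63
11    L4    SEA      99
take first 6 rows:
  level office  salary
0    L5    AUS      75
1    L5    SEA      57
4    L4     SF      51
5    L4     SF      91
7    L4    CHI      42
8    L5    BOS     119
filter rows where salary <= 57:
  level office  salary
1    L5    SEA      57
4    L4     SF      51
7    L4    CHI      42
Hence 57.

57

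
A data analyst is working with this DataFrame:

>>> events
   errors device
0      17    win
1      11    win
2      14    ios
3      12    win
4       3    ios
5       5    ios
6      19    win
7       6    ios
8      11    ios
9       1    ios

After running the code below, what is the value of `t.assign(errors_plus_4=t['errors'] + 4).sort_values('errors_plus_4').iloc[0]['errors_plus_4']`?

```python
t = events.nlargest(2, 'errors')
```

21

take 2 rows with largest errors:
   errors device
6      19    win
0      17    win
add column errors_plus_4 = t['errors'] + 4:
   errors device  errors_plus_4
6      19    win             23
0      17    win             21
sort by errors_plus_4:
   errors device  errors_plus_4
0      17    win             21
6      19    win             23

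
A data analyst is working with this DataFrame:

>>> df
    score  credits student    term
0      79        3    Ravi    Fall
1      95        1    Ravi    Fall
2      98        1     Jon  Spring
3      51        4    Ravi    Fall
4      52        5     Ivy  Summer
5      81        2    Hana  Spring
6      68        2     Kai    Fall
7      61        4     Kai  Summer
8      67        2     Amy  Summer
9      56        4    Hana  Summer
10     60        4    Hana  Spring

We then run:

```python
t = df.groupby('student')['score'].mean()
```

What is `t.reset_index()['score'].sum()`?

422.166666667

group by student, mean of score:
student
Amy     67.000000
Hana    65.666667
Ivy     52.000000
Jon     98.000000
Kai     64.500000
Ravi    75.000000
Name: score, dtype: float64
reset_index():
  student      score
0     Amy  67.000000
1    Hana  65.666667
2     Ivy  52.000000
3     Jon  98.000000
4     Kai  64.500000
5    Ravi  75.000000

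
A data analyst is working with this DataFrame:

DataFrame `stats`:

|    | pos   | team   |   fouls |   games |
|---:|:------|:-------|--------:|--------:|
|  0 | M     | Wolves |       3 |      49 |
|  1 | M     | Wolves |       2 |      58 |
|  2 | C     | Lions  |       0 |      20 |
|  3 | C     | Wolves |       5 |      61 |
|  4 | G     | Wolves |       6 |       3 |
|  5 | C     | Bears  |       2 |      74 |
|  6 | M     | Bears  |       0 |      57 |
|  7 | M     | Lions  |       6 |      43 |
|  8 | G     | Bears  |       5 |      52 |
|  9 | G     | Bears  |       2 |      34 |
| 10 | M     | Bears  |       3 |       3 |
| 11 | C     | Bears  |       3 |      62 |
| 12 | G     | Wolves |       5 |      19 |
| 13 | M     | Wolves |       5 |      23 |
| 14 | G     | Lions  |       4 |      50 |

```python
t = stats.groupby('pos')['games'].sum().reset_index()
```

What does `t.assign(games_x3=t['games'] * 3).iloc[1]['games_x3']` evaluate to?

group by pos, sum of games:
pos
C    217
G    158
M    233
Name: games, dtype: int64
reset_index():
  pos  games
0   C    217
1   G    158
2   M    233
add column games_x3 = t['games'] * 3:
  pos  games  games_x3
0   C    217       651
1   G    158       474
2   M    233       699
Hence 474.

474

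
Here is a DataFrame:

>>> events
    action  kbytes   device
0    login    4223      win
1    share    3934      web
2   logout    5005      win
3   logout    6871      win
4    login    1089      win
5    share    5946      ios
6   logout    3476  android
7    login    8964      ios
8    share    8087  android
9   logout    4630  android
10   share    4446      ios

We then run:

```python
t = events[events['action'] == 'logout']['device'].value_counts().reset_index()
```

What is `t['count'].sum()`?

4

filter rows where action == 'logout':
   action  kbytes   device
2  logout    5005      win
3  logout    6871      win
6  logout    3476  android
9  logout    4630  android
value_counts of device:
device
win        2
android    2
Name: count, dtype: int64
reset_index():
    device  count
0      win      2
1  android      2
Finally, sum of column 'count' = 4.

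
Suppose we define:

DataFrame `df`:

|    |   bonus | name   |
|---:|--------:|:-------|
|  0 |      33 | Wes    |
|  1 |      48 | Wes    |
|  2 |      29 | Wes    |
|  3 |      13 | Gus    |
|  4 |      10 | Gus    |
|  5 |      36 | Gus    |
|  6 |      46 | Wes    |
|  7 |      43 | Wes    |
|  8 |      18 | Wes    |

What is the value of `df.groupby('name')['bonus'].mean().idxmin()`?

group by name, mean of bonus:
name
Gus    19.666667
Wes    36.166667
Name: bonus, dtype: float64
Reading off the label with the smallest value, we get Gus.

Gus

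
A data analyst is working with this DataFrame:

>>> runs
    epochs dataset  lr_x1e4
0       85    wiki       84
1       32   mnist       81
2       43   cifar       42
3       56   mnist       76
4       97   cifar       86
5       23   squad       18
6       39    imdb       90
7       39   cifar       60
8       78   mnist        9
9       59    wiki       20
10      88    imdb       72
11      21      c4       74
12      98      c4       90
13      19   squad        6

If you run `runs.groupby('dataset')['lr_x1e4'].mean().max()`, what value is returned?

82.0

group by dataset, mean of lr_x1e4:
dataset
c4       82.000000
cifar    62.666667
imdb     81.000000
mnist    55.333333
squad    12.000000
wiki     52.000000
Name: lr_x1e4, dtype: float64
The max of the resulting series is 82.0.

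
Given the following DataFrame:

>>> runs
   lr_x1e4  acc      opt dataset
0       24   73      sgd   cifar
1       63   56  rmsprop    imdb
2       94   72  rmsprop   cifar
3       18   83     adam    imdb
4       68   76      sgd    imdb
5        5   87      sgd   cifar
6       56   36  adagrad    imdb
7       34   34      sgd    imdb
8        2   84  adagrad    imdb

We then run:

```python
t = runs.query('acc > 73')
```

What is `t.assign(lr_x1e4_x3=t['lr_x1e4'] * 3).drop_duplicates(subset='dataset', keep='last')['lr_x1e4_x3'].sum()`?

21

filter rows where acc > 73:
   lr_x1e4  acc      opt dataset
3       18   83     adam    imdb
4       68   76      sgd    imdb
5        5   87      sgd   cifar
8        2   84  adagrad    imdb
add column lr_x1e4_x3 = t['lr_x1e4'] * 3:
   lr_x1e4  acc      opt dataset  lr_x1e4_x3
3       18   83     adam    imdb          54
4       68   76      sgd    imdb         204
5        5   87      sgd   cifar          15
8        2   84  adagrad    imdb           6
drop duplicate dataset (keep=last):
   lr_x1e4  acc      opt dataset  lr_x1e4_x3
5        5   87      sgd   cifar          15
8        2   84  adagrad    imdb           6
Reading off the sum of column 'lr_x1e4_x3', we get 21.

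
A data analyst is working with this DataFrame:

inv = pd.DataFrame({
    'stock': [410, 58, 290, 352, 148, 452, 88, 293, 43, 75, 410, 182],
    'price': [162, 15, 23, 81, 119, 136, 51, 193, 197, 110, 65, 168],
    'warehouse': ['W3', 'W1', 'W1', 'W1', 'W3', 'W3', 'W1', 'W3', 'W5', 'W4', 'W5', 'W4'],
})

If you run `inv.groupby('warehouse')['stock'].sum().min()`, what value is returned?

group by warehouse, sum of stock:
warehouse
W1     788
W3    1303
W4     257
W5     453
Name: stock, dtype: int64
Hence 257.

257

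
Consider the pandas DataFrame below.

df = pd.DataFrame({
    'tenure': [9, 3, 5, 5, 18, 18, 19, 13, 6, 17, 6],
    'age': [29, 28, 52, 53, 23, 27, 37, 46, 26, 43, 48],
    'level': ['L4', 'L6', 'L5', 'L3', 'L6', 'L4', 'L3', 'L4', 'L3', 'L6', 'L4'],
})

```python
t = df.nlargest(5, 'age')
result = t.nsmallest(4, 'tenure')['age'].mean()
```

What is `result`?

take 5 rows with largest age:
    tenure  age level
3        5   53    L3
2        5   52    L5
10       6   48    L4
7       13   46    L4
9       17   43    L6
take 4 rows with smallest tenure:
    tenure  age level
3        5   53    L3
2        5   52    L5
10       6   48    L4
7       13   46    L4
Reading off the mean of column 'age', we get 49.75.

49.75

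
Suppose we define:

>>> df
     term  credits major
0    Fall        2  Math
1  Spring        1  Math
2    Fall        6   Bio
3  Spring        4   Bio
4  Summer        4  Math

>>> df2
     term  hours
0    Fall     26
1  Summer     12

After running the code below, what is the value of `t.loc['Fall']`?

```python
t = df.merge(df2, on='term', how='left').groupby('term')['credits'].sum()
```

merge on 'term' (how='left') → 5 rows:
     term  credits major  hours
0    Fall        2  Math   26.0
1  Spring        1  Math    NaN
2    Fall        6   Bio   26.0
3  Spring        4   Bio    NaN
4  Summer        4  Math   12.0
group by term, sum of credits:
term
Fall      8
Spring    5
Summer    4
Name: credits, dtype: int64
Finally, value at index 'Fall' = 8.

8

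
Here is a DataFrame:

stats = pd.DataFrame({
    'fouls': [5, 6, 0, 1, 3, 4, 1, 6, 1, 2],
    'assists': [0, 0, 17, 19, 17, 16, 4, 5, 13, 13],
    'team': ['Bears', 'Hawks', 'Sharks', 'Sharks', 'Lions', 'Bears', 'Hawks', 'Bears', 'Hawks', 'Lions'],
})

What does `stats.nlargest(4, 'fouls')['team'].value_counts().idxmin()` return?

take 4 rows with largest fouls:
   fouls  assists   team
1      6        0  Hawks
7      6        5  Bears
0      5        0  Bears
5      4       16  Bears
value_counts of team:
team
Bears    3
Hawks    1
Name: count, dtype: int64
So idxmin() = Hawks.

Hawks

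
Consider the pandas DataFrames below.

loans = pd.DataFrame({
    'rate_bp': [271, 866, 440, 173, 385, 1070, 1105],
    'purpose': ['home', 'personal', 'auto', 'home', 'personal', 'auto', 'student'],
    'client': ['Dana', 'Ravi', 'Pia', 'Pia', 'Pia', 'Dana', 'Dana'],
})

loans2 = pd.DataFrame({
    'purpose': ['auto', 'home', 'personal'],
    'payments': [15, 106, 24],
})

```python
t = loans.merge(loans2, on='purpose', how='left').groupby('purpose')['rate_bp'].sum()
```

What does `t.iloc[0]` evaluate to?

1510

merge on 'purpose' (how='left') → 7 rows:
   rate_bp   purpose client  payments
0      271      home   Dana     106.0
1      866  personal   Ravi      24.0
2      440      auto    Pia      15.0
3      173      home    Pia     106.0
4      385  personal    Pia      24.0
5     1070      auto   Dana      15.0
6     1105   student   Dana       NaN
group by purpose, sum of rate_bp:
purpose
auto        1510
home         444
personal    1251
student     1105
Name: rate_bp, dtype: int64
Hence 1510.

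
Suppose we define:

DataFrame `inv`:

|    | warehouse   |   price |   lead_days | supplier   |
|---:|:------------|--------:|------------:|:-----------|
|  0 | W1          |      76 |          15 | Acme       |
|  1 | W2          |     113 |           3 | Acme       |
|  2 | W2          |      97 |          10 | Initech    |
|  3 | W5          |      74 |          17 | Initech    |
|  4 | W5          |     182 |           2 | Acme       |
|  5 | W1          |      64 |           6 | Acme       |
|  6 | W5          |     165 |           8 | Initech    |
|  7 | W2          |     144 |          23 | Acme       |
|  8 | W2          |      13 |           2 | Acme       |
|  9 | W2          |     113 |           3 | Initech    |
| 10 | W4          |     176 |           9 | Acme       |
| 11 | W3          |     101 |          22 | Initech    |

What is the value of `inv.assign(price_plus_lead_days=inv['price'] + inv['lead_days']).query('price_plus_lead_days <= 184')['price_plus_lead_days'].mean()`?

add column price_plus_lead_days = inv['price'] + inv['lead_days']:
   warehouse  price  lead_days supplier  price_plus_lead_days
0         W1     76         15     Acme                    91
1         W2    113          3     Acme                   116
2         W2     97         10  Initech                   107
3         W5     74         17  Initech                    91
4         W5    182          2     Acme                   184
5         W1     64          6     Acme                    70
6         W5    165          8  Initech                   173
7         W2    144         23     Acme                   167
8         W2     13          2     Acme                    15
9         W2    113          3  Initech                   116
10        W4    176          9     Acme                   185
11        W3    101         22  Initech                   123
filter rows where price_plus_lead_days <= 184:
   warehouse  price  lead_days supplier  price_plus_lead_days
0         W1     76         15     Acme                    91
1         W2    113          3     Acme                   116
2         W2     97         10  Initech                   107
3         W5     74         17  Initech                    91
4         W5    182          2     Acme                   184
5         W1     64          6     Acme                    70
6         W5    165          8  Initech                   173
7         W2    144         23     Acme                   167
8         W2     13          2     Acme                    15
9         W2    113          3  Initech                   116
11        W3    101         22  Initech                   123
mean of column 'price_plus_lead_days' → 113.909090909

113.909090909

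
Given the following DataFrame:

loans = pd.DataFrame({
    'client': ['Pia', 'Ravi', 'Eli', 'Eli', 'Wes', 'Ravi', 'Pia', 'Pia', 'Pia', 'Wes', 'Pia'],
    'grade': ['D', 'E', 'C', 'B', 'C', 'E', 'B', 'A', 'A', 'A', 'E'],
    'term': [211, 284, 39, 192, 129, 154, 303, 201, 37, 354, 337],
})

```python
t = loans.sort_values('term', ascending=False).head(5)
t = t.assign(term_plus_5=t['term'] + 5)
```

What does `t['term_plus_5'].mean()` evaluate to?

sort by term descending:
   client grade  term
9     Wes     A   354
10    Pia     E   337
6     Pia     B   303
1    Ravi     E   284
0     Pia     D   211
7     Pia     A   201
3     Eli     B   192
5    Ravi     E   154
4     Wes     C   129
2     Eli     C    39
8     Pia     A    37
take first 5 rows:
   client grade  term
9     Wes     A   354
10    Pia     E   337
6     Pia     B   303
1    Ravi     E   284
0     Pia     D   211
add column term_plus_5 = t['term'] + 5:
   client grade  term  term_plus_5
9     Wes     A   354          359
10    Pia     E   337          342
6     Pia     B   303          308
1    Ravi     E   284          289
0     Pia     D   211          216
The mean of column 'term_plus_5' is 302.8.

302.8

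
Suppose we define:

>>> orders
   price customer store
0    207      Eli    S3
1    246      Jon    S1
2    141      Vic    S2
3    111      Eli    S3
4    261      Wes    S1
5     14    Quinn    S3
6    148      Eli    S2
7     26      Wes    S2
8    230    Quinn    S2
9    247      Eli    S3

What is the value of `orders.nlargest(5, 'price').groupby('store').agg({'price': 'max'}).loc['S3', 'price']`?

247

take 5 rows with largest price:
   price customer store
4    261      Wes    S1
9    247      Eli    S3
1    246      Jon    S1
8    230    Quinn    S2
0    207      Eli    S3
group by store, max of price:
       price
store       
S1       261
S2       230
S3       247
Finally, value at row 'S3', column 'price' = 247.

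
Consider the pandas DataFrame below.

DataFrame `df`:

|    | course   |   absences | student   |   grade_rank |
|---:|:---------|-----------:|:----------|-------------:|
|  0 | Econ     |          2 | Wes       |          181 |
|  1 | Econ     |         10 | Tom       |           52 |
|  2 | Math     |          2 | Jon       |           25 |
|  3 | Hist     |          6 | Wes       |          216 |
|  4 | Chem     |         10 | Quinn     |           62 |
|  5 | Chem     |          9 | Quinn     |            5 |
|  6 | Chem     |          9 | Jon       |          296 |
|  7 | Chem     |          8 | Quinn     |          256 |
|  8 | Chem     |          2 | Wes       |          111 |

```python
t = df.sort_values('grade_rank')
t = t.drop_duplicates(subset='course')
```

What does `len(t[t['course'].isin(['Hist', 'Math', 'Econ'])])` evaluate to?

sort by grade_rank:
  course  absences student  grade_rank
5   Chem         9   Quinn           5
2   Math         2     Jon          25
1   Econ        10     Tom          52
4   Chem        10   Quinn          62
8   Chem         2     Wes         111
0   Econ         2     Wes         181
3   Hist         6     Wes         216
7   Chem         8   Quinn         256
6   Chem         9     Jon         296
drop duplicate course (keep=first):
  course  absences student  grade_rank
5   Chem         9   Quinn           5
2   Math         2     Jon          25
1   Econ        10     Tom          52
3   Hist         6     Wes         216
filter rows where course in ['Hist', 'Math', 'Econ']:
  course  absences student  grade_rank
2   Math         2     Jon          25
1   Econ        10     Tom          52
3   Hist         6     Wes         216
Finally, number of rows = 3.

3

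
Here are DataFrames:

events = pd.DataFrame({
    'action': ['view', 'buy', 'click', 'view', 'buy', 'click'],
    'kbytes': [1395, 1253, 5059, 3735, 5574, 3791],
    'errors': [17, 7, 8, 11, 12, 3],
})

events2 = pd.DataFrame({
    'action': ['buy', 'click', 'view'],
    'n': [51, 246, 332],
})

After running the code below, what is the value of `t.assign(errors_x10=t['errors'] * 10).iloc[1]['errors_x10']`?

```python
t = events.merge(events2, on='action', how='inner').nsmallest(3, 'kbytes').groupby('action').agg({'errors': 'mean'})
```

merge on 'action' (how='inner') → 6 rows:
  action  kbytes  errors    n
0   view    1395      17  332
1    buy    1253       7   51
2  click    5059       8  246
3   view    3735      11  332
4    buy    5574      12   51
5  click    3791       3  246
take 3 rows with smallest kbytes:
  action  kbytes  errors    n
1    buy    1253       7   51
0   view    1395      17  332
3   view    3735      11  332
group by action, mean of errors:
        errors
action        
buy        7.0
view      14.0
add column errors_x10 = t['errors'] * 10:
        errors  errors_x10
action                    
buy        7.0        70.0
view      14.0       140.0
So iloc[1]['errors_x10'] = 140.0.

140.0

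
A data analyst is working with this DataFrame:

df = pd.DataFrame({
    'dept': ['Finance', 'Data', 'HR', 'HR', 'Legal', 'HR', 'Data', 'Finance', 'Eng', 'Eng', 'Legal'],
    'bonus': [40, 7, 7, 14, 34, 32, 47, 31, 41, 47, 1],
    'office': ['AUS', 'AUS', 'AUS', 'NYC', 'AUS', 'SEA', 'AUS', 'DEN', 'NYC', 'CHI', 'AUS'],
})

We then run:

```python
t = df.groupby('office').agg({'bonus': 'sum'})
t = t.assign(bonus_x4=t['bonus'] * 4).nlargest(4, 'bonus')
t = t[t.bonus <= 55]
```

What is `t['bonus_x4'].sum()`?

536

group by office, sum of bonus:
        bonus
office       
AUS       136
CHI        47
DEN        31
NYC        55
SEA        32
add column bonus_x4 = t['bonus'] * 4:
        bonus  bonus_x4
office                 
AUS       136       544
CHI        47       188
DEN        31       124
NYC        55       220
SEA        32       128
take 4 rows with largest bonus:
        bonus  bonus_x4
office                 
AUS       136       544
NYC        55       220
CHI        47       188
SEA        32       128
filter rows where bonus <= 55:
        bonus  bonus_x4
office                 
NYC        55       220
CHI        47       188
SEA        32       128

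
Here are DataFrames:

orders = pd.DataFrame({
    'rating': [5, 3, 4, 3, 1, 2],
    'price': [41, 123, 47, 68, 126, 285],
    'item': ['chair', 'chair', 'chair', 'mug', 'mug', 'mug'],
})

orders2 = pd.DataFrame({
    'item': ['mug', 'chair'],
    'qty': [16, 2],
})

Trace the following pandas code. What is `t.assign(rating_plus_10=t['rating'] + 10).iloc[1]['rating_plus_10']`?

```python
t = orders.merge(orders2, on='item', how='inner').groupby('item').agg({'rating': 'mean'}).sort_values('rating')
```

14.0

merge on 'item' (how='inner') → 6 rows:
   rating  price   item  qty
0       5     41  chair    2
1       3    123  chair    2
2       4     47  chair    2
3       3     68    mug   16
4       1    126    mug   16
5       2    285    mug   16
group by item, mean of rating:
       rating
item         
chair     4.0
mug       2.0
sort by rating:
       rating
item         
mug       2.0
chair     4.0
add column rating_plus_10 = t['rating'] + 10:
       rating  rating_plus_10
item                         
mug       2.0            12.0
chair     4.0            14.0
So iloc[1]['rating_plus_10'] = 14.0.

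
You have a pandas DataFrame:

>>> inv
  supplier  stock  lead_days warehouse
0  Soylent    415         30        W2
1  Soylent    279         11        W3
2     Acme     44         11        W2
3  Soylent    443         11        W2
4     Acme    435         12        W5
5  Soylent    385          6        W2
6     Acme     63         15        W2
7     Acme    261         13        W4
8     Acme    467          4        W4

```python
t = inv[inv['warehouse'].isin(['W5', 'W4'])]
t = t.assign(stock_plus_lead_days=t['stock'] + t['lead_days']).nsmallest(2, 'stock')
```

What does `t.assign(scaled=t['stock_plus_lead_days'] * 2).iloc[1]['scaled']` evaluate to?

filter rows where warehouse in ['W5', 'W4']:
  supplier  stock  lead_days warehouse
4     Acme    435         12        W5
7     Acme    261         13        W4
8     Acme    467          4        W4
add column stock_plus_lead_days = t['stock'] + t['lead_days']:
  supplier  stock  lead_days warehouse  stock_plus_lead_days
4     Acme    435         12        W5                   447
7     Acme    261         13        W4                   274
8     Acme    467          4        W4                   471
take 2 rows with smallest stock:
  supplier  stock  lead_days warehouse  stock_plus_lead_days
7     Acme    261         13        W4                   274
4     Acme    435         12        W5                   447
add column scaled = t['stock_plus_lead_days'] * 2:
  supplier  stock  lead_days warehouse  stock_plus_lead_days  scaled
7     Acme    261         13        W4                   274     548
4     Acme    435         12        W5                   447     894

894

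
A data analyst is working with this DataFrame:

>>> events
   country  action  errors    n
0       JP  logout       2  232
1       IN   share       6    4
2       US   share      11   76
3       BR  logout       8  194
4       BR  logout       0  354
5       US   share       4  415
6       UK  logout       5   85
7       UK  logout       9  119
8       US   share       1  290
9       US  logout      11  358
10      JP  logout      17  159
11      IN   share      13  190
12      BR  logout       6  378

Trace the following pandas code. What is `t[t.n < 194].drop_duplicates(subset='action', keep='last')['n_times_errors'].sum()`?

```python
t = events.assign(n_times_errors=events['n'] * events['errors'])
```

5173

add column n_times_errors = events['n'] * events['errors']:
   country  action  errors    n  n_times_errors
0       JP  logout       2  232             464
1       IN   share       6    4              24
2       US   share      11   76             836
3       BR  logout       8  194            1552
4       BR  logout       0  354               0
5       US   share       4  415            1660
6       UK  logout       5   85             425
7       UK  logout       9  119            1071
8       US   share       1  290             290
9       US  logout      11  358            3938
10      JP  logout      17  159            2703
11      IN   share      13  190            2470
12      BR  logout       6  378            2268
filter rows where n < 194:
   country  action  errors    n  n_times_errors
1       IN   share       6    4              24
2       US   share      11   76             836
6       UK  logout       5   85             425
7       UK  logout       9  119            1071
10      JP  logout      17  159            2703
11      IN   share      13  190            2470
drop duplicate action (keep=last):
   country  action  errors    n  n_times_errors
10      JP  logout      17  159            2703
11      IN   share      13  190            2470
Then the sum of column 'n_times_errors': 5173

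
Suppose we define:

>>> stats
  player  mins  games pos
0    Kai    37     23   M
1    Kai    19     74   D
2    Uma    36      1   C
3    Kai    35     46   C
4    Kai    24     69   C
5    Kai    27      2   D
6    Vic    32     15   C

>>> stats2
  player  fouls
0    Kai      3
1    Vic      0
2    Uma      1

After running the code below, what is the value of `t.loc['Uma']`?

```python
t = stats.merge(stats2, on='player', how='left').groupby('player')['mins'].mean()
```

merge on 'player' (how='left') → 7 rows:
  player  mins  games pos  fouls
0    Kai    37     23   M      3
1    Kai    19     74   D      3
2    Uma    36      1   C      1
3    Kai    35     46   C      3
4    Kai    24     69   C      3
5    Kai    27      2   D      3
6    Vic    32     15   C      0
group by player, mean of mins:
player
Kai    28.4
Uma    36.0
Vic    32.0
Name: mins, dtype: float64
value at index 'Uma' → 36.0

36.0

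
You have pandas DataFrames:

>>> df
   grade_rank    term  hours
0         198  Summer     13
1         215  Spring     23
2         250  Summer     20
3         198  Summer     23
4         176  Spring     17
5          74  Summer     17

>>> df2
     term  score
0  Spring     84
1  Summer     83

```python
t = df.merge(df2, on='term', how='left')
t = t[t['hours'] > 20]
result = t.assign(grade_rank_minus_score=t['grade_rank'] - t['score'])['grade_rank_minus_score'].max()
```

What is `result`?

131

merge on 'term' (how='left') → 6 rows:
   grade_rank    term  hours  score
0         198  Summer     13     83
1         215  Spring     23     84
2         250  Summer     20     83
3         198  Summer     23     83
4         176  Spring     17     84
5          74  Summer     17     83
filter rows where hours > 20:
   grade_rank    term  hours  score
1         215  Spring     23     84
3         198  Summer     23     83
add column grade_rank_minus_score = t['grade_rank'] - t['score']:
   grade_rank    term  hours  score  grade_rank_minus_score
1         215  Spring     23     84                     131
3         198  Summer     23     83                     115
So max() = 131.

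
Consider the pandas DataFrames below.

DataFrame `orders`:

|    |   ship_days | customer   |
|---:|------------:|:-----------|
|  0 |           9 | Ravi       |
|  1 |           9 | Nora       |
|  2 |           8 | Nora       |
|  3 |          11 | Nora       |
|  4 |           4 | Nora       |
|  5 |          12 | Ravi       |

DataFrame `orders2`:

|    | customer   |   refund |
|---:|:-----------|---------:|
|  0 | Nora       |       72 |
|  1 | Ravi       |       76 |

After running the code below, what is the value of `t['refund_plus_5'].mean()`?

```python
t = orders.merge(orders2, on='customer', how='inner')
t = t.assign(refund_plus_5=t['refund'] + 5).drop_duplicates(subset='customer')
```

79.0

merge on 'customer' (how='inner') → 6 rows:
   ship_days customer  refund
0          9     Ravi      76
1          9     Nora      72
2          8     Nora      72
3         11     Nora      72
4          4     Nora      72
5         12     Ravi      76
add column refund_plus_5 = t['refund'] + 5:
   ship_days customer  refund  refund_plus_5
0          9     Ravi      76             81
1          9     Nora      72             77
2          8     Nora      72             77
3         11     Nora      72             77
4          4     Nora      72             77
5         12     Ravi      76             81
drop duplicate customer (keep=first):
   ship_days customer  refund  refund_plus_5
0          9     Ravi      76             81
1          9     Nora      72             77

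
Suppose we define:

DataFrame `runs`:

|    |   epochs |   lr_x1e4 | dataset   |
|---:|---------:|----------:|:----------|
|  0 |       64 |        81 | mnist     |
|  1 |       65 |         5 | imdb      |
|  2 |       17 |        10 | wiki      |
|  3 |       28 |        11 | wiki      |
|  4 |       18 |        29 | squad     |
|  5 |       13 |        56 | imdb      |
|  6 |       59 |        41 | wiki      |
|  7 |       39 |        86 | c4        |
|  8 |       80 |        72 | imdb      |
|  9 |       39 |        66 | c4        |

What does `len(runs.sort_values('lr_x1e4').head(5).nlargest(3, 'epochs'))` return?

sort by lr_x1e4:
   epochs  lr_x1e4 dataset
1      65        5    imdb
2      17       10    wiki
3      28       11    wiki
4      18       29   squad
6      59       41    wiki
5      13       56    imdb
9      39       66      c4
8      80       72    imdb
0      64       81   mnist
7      39       86      c4
take first 5 rows:
   epochs  lr_x1e4 dataset
1      65        5    imdb
2      17       10    wiki
3      28       11    wiki
4      18       29   squad
6      59       41    wiki
take 3 rows with largest epochs:
   epochs  lr_x1e4 dataset
1      65        5    imdb
6      59       41    wiki
3      28       11    wiki
Finally, number of rows = 3.

3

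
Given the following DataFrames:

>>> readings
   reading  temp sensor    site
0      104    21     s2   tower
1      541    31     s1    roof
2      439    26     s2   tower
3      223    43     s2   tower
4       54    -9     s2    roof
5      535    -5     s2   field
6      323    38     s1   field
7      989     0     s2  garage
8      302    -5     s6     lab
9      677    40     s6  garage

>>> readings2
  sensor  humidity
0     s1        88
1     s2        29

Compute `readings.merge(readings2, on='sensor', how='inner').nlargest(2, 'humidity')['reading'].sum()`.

merge on 'sensor' (how='inner') → 8 rows:
   reading  temp sensor    site  humidity
0      104    21     s2   tower        29
1      541    31     s1    roof        88
2      439    26     s2   tower        29
3      223    43     s2   tower        29
4       54    -9     s2    roof        29
5      535    -5     s2   field        29
6      323    38     s1   field        88
7      989     0     s2  garage        29
take 2 rows with largest humidity:
   reading  temp sensor   site  humidity
1      541    31     s1   roof        88
6      323    38     s1  field        88
So sum() = 864.

864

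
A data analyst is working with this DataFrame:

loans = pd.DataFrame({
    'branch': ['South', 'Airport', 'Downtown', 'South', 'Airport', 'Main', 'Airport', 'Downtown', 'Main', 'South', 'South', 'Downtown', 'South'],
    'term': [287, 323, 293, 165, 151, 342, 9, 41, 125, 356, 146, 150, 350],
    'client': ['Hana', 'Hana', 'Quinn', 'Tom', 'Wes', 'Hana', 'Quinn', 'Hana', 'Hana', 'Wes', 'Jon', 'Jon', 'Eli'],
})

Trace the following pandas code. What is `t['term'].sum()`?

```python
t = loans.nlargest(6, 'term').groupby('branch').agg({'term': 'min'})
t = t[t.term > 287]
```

take 6 rows with largest term:
      branch  term client
9      South   356    Wes
12     South   350    Eli
5       Main   342   Hana
1    Airport   323   Hana
2   Downtown   293  Quinn
0      South   287   Hana
group by branch, min of term:
          term
branch        
Airport    323
Downtown   293
Main       342
South      287
filter rows where term > 287:
          term
branch        
Airport    323
Downtown   293
Main       342
Hence 958.

958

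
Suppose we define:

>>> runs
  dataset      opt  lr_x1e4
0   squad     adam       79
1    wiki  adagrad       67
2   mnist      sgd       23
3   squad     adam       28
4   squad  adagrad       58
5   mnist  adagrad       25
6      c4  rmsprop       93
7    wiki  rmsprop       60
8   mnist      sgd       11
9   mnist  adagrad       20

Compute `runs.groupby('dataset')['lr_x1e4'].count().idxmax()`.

mnist

group by dataset, count of lr_x1e4:
dataset
c4       1
mnist    4
squad    3
wiki     2
Name: lr_x1e4, dtype: int64
So idxmax() = mnist.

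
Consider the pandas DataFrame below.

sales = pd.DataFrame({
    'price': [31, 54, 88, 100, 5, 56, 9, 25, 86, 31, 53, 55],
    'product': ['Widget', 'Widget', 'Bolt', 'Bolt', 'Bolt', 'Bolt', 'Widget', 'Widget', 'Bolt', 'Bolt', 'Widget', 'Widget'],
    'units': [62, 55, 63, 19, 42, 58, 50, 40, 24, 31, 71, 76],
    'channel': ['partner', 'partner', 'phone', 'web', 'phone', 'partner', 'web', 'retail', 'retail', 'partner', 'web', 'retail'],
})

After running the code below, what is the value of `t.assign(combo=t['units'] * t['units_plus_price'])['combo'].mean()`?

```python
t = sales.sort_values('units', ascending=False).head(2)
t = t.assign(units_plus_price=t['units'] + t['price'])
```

9380.0

sort by units descending:
    price product  units  channel
11     55  Widget     76   retail
10     53  Widget     71      web
2      88    Bolt     63    phone
0      31  Widget     62  partner
5      56    Bolt     58  partner
1      54  Widget     55  partner
6       9  Widget     50      web
4       5    Bolt     42    phone
7      25  Widget     40   retail
9      31    Bolt     31  partner
8      86    Bolt     24   retail
3     100    Bolt     19      web
take first 2 rows:
    price product  units channel
11     55  Widget     76  retail
10     53  Widget     71     web
add column units_plus_price = t['units'] + t['price']:
    price product  units channel  units_plus_price
11     55  Widget     76  retail               131
10     53  Widget     71     web               124
add column combo = t['units'] * t['units_plus_price']:
    price product  units channel  units_plus_price  combo
11     55  Widget     76  retail               131   9956
10     53  Widget     71     web               124   8804
Hence 9380.0.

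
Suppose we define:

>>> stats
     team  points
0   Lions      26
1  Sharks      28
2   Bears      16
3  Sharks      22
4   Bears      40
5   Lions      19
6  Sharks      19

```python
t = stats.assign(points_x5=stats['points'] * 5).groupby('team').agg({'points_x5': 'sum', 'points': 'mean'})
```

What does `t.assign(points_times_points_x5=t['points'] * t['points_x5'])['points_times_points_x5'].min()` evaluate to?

5062.5

add column points_x5 = stats['points'] * 5:
     team  points  points_x5
0   Lions      26        130
1  Sharks      28        140
2   Bears      16         80
3  Sharks      22        110
4   Bears      40        200
5   Lions      19         95
6  Sharks      19         95
group by team: sum(points_x5), mean(points):
        points_x5  points
team                     
Bears         280    28.0
Lions         225    22.5
Sharks        345    23.0
add column points_times_points_x5 = t['points'] * t['points_x5']:
        points_x5  points  points_times_points_x5
team                                             
Bears         280    28.0                  7840.0
Lions         225    22.5                  5062.5
Sharks        345    23.0                  7935.0
Hence 5062.5.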